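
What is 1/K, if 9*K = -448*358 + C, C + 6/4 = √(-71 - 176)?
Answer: -5773878/102894035429 - 36*I*√247/102894035429 ≈ -5.6115e-5 - 5.4987e-9*I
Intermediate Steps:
C = -3/2 + I*√247 (C = -3/2 + √(-71 - 176) = -3/2 + √(-247) = -3/2 + I*√247 ≈ -1.5 + 15.716*I)
K = -320771/18 + I*√247/9 (K = (-448*358 + (-3/2 + I*√247))/9 = (-160384 + (-3/2 + I*√247))/9 = (-320771/2 + I*√247)/9 = -320771/18 + I*√247/9 ≈ -17821.0 + 1.7462*I)
1/K = 1/(-320771/18 + I*√247/9)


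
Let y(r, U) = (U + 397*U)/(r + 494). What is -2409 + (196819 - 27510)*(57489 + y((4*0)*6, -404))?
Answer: 125817826240/13 ≈ 9.6783e+9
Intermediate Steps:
y(r, U) = 398*U/(494 + r) (y(r, U) = (398*U)/(494 + r) = 398*U/(494 + r))
-2409 + (196819 - 27510)*(57489 + y((4*0)*6, -404)) = -2409 + (196819 - 27510)*(57489 + 398*(-404)/(494 + (4*0)*6)) = -2409 + 169309*(57489 + 398*(-404)/(494 + 0*6)) = -2409 + 169309*(57489 + 398*(-404)/(494 + 0)) = -2409 + 169309*(57489 + 398*(-404)/494) = -2409 + 169309*(57489 + 398*(-404)*(1/494)) = -2409 + 169309*(57489 - 80396/247) = -2409 + 169309*(14119387/247) = -2409 + 125817857557/13 = 125817826240/13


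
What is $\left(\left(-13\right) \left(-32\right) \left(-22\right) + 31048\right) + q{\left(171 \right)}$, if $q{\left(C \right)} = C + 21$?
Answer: $22088$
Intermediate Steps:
$q{\left(C \right)} = 21 + C$
$\left(\left(-13\right) \left(-32\right) \left(-22\right) + 31048\right) + q{\left(171 \right)} = \left(\left(-13\right) \left(-32\right) \left(-22\right) + 31048\right) + \left(21 + 171\right) = \left(416 \left(-22\right) + 31048\right) + 192 = \left(-9152 + 31048\right) + 192 = 21896 + 192 = 22088$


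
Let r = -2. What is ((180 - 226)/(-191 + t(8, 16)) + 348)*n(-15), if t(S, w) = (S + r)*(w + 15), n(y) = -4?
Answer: -7144/5 ≈ -1428.8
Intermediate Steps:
t(S, w) = (-2 + S)*(15 + w) (t(S, w) = (S - 2)*(w + 15) = (-2 + S)*(15 + w))
((180 - 226)/(-191 + t(8, 16)) + 348)*n(-15) = ((180 - 226)/(-191 + (-30 - 2*16 + 15*8 + 8*16)) + 348)*(-4) = (-46/(-191 + (-30 - 32 + 120 + 128)) + 348)*(-4) = (-46/(-191 + 186) + 348)*(-4) = (-46/(-5) + 348)*(-4) = (-46*(-1/5) + 348)*(-4) = (46/5 + 348)*(-4) = (1786/5)*(-4) = -7144/5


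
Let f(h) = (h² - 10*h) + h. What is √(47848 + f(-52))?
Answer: 2*√12755 ≈ 225.88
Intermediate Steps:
f(h) = h² - 9*h
√(47848 + f(-52)) = √(47848 - 52*(-9 - 52)) = √(47848 - 52*(-61)) = √(47848 + 3172) = √51020 = 2*√12755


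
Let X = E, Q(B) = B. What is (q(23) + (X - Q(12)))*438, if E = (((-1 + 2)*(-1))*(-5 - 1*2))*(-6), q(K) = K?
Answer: -13578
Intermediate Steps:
E = -42 (E = ((1*(-1))*(-5 - 2))*(-6) = -1*(-7)*(-6) = 7*(-6) = -42)
X = -42
(q(23) + (X - Q(12)))*438 = (23 + (-42 - 1*12))*438 = (23 + (-42 - 12))*438 = (23 - 54)*438 = -31*438 = -13578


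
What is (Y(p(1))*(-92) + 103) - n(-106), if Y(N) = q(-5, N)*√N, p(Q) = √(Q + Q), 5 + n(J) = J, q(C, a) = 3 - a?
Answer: 214 - 276*2^(¼) + 92*2^(¾) ≈ 40.504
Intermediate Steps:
n(J) = -5 + J
p(Q) = √2*√Q (p(Q) = √(2*Q) = √2*√Q)
Y(N) = √N*(3 - N) (Y(N) = (3 - N)*√N = √N*(3 - N))
(Y(p(1))*(-92) + 103) - n(-106) = ((√(√2*√1)*(3 - √2*√1))*(-92) + 103) - (-5 - 106) = ((√(√2*1)*(3 - √2))*(-92) + 103) - 1*(-111) = ((√(√2)*(3 - √2))*(-92) + 103) + 111 = ((2^(¼)*(3 - √2))*(-92) + 103) + 111 = (-92*2^(¼)*(3 - √2) + 103) + 111 = (103 - 92*2^(¼)*(3 - √2)) + 111 = 214 - 92*2^(¼)*(3 - √2)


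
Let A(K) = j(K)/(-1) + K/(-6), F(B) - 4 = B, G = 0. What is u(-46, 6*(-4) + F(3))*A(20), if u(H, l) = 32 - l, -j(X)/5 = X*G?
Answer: -490/3 ≈ -163.33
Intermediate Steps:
F(B) = 4 + B
j(X) = 0 (j(X) = -5*X*0 = -5*0 = 0)
A(K) = -K/6 (A(K) = 0/(-1) + K/(-6) = 0*(-1) + K*(-⅙) = 0 - K/6 = -K/6)
u(-46, 6*(-4) + F(3))*A(20) = (32 - (6*(-4) + (4 + 3)))*(-⅙*20) = (32 - (-24 + 7))*(-10/3) = (32 - 1*(-17))*(-10/3) = (32 + 17)*(-10/3) = 49*(-10/3) = -490/3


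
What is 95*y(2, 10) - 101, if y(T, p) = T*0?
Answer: -101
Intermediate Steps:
y(T, p) = 0
95*y(2, 10) - 101 = 95*0 - 101 = 0 - 101 = -101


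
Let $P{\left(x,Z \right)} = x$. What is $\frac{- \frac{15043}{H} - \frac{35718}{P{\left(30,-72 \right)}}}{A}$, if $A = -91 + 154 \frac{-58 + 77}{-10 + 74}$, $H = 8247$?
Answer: $\frac{1573427392}{59749515} \approx 26.334$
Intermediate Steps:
$A = - \frac{1449}{32}$ ($A = -91 + 154 \cdot \frac{19}{64} = -91 + \frac{1463}{32} = - \frac{1449}{32} \approx -45.281$)
$\frac{- \frac{15043}{H} - \frac{35718}{P{\left(30,-72 \right)}}}{A} = \frac{- \frac{15043}{8247} - \frac{35718}{30}}{- \frac{1449}{32}} = \left(\left(-15043\right) \frac{1}{8247} - \frac{5953}{5}\right) \left(- \frac{32}{1449}\right) = \left(- \frac{15043}{8247} - \frac{5953}{5}\right) \left(- \frac{32}{1449}\right) = \left(- \frac{49169606}{41235}\right) \left(- \frac{32}{1449}\right) = \frac{1573427392}{59749515}$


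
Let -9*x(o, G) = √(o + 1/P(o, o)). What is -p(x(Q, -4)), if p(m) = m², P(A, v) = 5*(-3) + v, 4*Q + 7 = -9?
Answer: 77/1539 ≈ 0.050032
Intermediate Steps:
Q = -4 (Q = -7/4 + (¼)*(-9) = -7/4 - 9/4 = -4)
P(A, v) = -15 + v
x(o, G) = -√(o + 1/(-15 + o))/9
-p(x(Q, -4)) = -(-√(1 - 4*(-15 - 4))*(I*√19/19)/9)² = -(-√(1 - 4*(-19))*(I*√19/19)/9)² = -(-I*√19*√(1 + 76)/19/9)² = -(-I*√1463/19/9)² = -(-I*√1463/171)² = -1*(-77/1539) = 77/1539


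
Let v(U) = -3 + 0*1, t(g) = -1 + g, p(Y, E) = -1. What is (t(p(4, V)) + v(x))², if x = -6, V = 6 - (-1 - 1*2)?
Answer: 25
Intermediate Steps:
V = 9 (V = 6 - (-1 - 2) = 6 - 1*(-3) = 6 + 3 = 9)
v(U) = -3 (v(U) = -3 + 0 = -3)
(t(p(4, V)) + v(x))² = ((-1 - 1) - 3)² = (-2 - 3)² = (-5)² = 25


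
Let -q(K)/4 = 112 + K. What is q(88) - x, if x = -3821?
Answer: 3021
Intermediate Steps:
q(K) = -448 - 4*K (q(K) = -4*(112 + K) = -448 - 4*K)
q(88) - x = (-448 - 4*88) - 1*(-3821) = (-448 - 352) + 3821 = -800 + 3821 = 3021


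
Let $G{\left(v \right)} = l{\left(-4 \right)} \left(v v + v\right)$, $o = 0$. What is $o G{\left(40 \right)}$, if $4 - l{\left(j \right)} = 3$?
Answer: $0$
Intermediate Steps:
$l{\left(j \right)} = 1$ ($l{\left(j \right)} = 4 - 3 = 1$)
$G{\left(v \right)} = v + v^{2}$ ($G{\left(v \right)} = 1 \left(v v + v\right) = 1 \left(v^{2} + v\right) = 1 \left(v + v^{2}\right) = v + v^{2}$)
$o G{\left(40 \right)} = 0 \cdot 40 \left(1 + 40\right) = 0 \cdot 40 \cdot 41 = 0 \cdot 1640 = 0$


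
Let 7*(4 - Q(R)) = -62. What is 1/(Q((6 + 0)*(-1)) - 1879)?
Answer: -7/13063 ≈ -0.00053586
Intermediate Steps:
Q(R) = 90/7 (Q(R) = 4 - ⅐*(-62) = 4 + 62/7 = 90/7)
1/(Q((6 + 0)*(-1)) - 1879) = 1/(90/7 - 1879) = 1/(-13063/7) = -7/13063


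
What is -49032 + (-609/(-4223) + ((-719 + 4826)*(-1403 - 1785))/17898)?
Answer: -626879906519/12597209 ≈ -49763.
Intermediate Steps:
-49032 + (-609/(-4223) + ((-719 + 4826)*(-1403 - 1785))/17898) = -49032 + (-609*(-1/4223) + (4107*(-3188))*(1/17898)) = -49032 + (609/4223 - 13093116*1/17898) = -49032 + (609/4223 - 2182186/2983) = -49032 - 9213554831/12597209 = -626879906519/12597209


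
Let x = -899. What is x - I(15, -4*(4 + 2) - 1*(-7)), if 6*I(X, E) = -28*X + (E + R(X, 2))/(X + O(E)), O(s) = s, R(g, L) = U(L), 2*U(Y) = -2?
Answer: -1661/2 ≈ -830.50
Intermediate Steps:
U(Y) = -1 (U(Y) = (½)*(-2) = -1)
R(g, L) = -1
I(X, E) = -14*X/3 + (-1 + E)/(6*(E + X)) (I(X, E) = (-28*X + (E - 1)/(X + E))/6 = (-28*X + (-1 + E)/(E + X))/6 = -14*X/3 + (-1 + E)/(6*(E + X)))
x - I(15, -4*(4 + 2) - 1*(-7)) = -899 - (-1 + (-4*(4 + 2) - 1*(-7)) - 28*15² - 28*(-4*(4 + 2) - 1*(-7))*15)/(6*((-4*(4 + 2) - 1*(-7)) + 15)) = -899 - (-1 + (-4*6 + 7) - 28*225 - 28*(-4*6 + 7)*15)/(6*((-4*6 + 7) + 15)) = -899 - (-1 + (-24 + 7) - 6300 - 28*(-24 + 7)*15)/(6*((-24 + 7) + 15)) = -899 - (-1 - 17 - 6300 - 28*(-17)*15)/(6*(-17 + 15)) = -899 - (-1 - 17 - 6300 + 7140)/(6*(-2)) = -899 - (-1)*822/(6*2) = -899 - 1*(-137/2) = -899 + 137/2 = -1661/2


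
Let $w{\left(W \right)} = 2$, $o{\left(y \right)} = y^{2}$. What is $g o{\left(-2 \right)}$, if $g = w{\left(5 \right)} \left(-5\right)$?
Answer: $-40$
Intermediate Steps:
$g = -10$ ($g = 2 \left(-5\right) = -10$)
$g o{\left(-2 \right)} = - 10 \left(-2\right)^{2} = \left(-10\right) 4 = -40$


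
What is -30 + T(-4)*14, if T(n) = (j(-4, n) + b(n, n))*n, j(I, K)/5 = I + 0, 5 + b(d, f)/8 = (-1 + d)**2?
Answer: -7870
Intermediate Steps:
b(d, f) = -40 + 8*(-1 + d)**2
j(I, K) = 5*I (j(I, K) = 5*(I + 0) = 5*I)
T(n) = n*(-60 + 8*(-1 + n)**2) (T(n) = (5*(-4) + (-40 + 8*(-1 + n)**2))*n = (-20 + (-40 + 8*(-1 + n)**2))*n = (-60 + 8*(-1 + n)**2)*n = n*(-60 + 8*(-1 + n)**2))
-30 + T(-4)*14 = -30 + (4*(-4)*(-15 + 2*(-1 - 4)**2))*14 = -30 + (4*(-4)*(-15 + 2*(-5)**2))*14 = -30 + (4*(-4)*(-15 + 2*25))*14 = -30 + (4*(-4)*(-15 + 50))*14 = -30 + (4*(-4)*35)*14 = -30 - 560*14 = -30 - 7840 = -7870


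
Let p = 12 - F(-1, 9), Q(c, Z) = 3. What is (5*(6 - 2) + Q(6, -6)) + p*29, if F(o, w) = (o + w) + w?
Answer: -122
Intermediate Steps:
F(o, w) = o + 2*w
p = -5 (p = 12 - (-1 + 2*9) = 12 - (-1 + 18) = 12 - 1*17 = 12 - 17 = -5)
(5*(6 - 2) + Q(6, -6)) + p*29 = (5*(6 - 2) + 3) - 5*29 = (5*4 + 3) - 145 = (20 + 3) - 145 = 23 - 145 = -122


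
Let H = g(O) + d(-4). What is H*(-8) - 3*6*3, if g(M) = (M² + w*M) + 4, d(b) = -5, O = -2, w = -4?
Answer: -142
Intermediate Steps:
g(M) = 4 + M² - 4*M (g(M) = (M² - 4*M) + 4 = 4 + M² - 4*M)
H = 11 (H = (4 + (-2)² - 4*(-2)) - 5 = (4 + 4 + 8) - 5 = 16 - 5 = 11)
H*(-8) - 3*6*3 = 11*(-8) - 3*6*3 = -88 - 18*3 = -88 - 54 = -142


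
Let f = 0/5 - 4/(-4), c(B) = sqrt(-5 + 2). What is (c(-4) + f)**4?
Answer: (1 + I*sqrt(3))**4 ≈ -8.0 - 13.856*I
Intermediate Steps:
c(B) = I*sqrt(3) (c(B) = sqrt(-3) = I*sqrt(3))
f = 1 (f = 0*(1/5) - 4*(-1/4) = 0 + 1 = 1)
(c(-4) + f)**4 = (I*sqrt(3) + 1)**4 = (1 + I*sqrt(3))**4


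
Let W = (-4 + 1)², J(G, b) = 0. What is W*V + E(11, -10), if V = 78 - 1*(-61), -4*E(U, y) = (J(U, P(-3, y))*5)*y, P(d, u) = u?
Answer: 1251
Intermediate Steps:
E(U, y) = 0 (E(U, y) = -0*5*y/4 = -0*y = -¼*0 = 0)
W = 9 (W = (-3)² = 9)
V = 139 (V = 78 + 61 = 139)
W*V + E(11, -10) = 9*139 + 0 = 1251 + 0 = 1251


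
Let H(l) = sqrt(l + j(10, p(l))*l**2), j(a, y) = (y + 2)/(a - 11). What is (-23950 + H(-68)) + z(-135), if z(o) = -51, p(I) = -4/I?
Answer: -24001 + 2*I*sqrt(2397) ≈ -24001.0 + 97.918*I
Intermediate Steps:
j(a, y) = (2 + y)/(-11 + a)
H(l) = sqrt(l + l**2*(-2 + 4/l)) (H(l) = sqrt(l + ((2 - 4/l)/(-11 + 10))*l**2) = sqrt(l + ((2 - 4/l)/(-1))*l**2) = sqrt(l + (-(2 - 4/l))*l**2) = sqrt(l + (-2 + 4/l)*l**2) = sqrt(l + l**2*(-2 + 4/l)))
(-23950 + H(-68)) + z(-135) = (-23950 + sqrt(-68*(5 - 2*(-68)))) - 51 = (-23950 + sqrt(-68*(5 + 136))) - 51 = (-23950 + sqrt(-68*141)) - 51 = (-23950 + sqrt(-9588)) - 51 = (-23950 + 2*I*sqrt(2397)) - 51 = -24001 + 2*I*sqrt(2397)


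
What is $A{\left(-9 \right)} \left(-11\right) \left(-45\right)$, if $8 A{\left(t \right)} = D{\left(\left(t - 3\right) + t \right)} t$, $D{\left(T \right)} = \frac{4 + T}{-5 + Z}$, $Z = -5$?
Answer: $- \frac{15147}{16} \approx -946.69$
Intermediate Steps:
$D{\left(T \right)} = - \frac{2}{5} - \frac{T}{10}$ ($D{\left(T \right)} = \frac{4 + T}{-5 - 5} = \frac{4 + T}{-10} = \left(4 + T\right) \left(- \frac{1}{10}\right) = - \frac{2}{5} - \frac{T}{10}$)
$A{\left(t \right)} = \frac{t \left(- \frac{1}{10} - \frac{t}{5}\right)}{8}$ ($A{\left(t \right)} = \frac{\left(- \frac{2}{5} - \frac{\left(t - 3\right) + t}{10}\right) t}{8} = \frac{\left(- \frac{2}{5} - \frac{\left(-3 + t\right) + t}{10}\right) t}{8} = \frac{\left(- \frac{2}{5} - \frac{-3 + 2 t}{10}\right) t}{8} = \frac{\left(- \frac{2}{5} - \left(- \frac{3}{10} + \frac{t}{5}\right)\right) t}{8} = \frac{\left(- \frac{1}{10} - \frac{t}{5}\right) t}{8} = \frac{t \left(- \frac{1}{10} - \frac{t}{5}\right)}{8}$)
$A{\left(-9 \right)} \left(-11\right) \left(-45\right) = \left(- \frac{1}{80}\right) \left(-9\right) \left(1 + 2 \left(-9\right)\right) \left(-11\right) \left(-45\right) = \left(- \frac{1}{80}\right) \left(-9\right) \left(1 - 18\right) \left(-11\right) \left(-45\right) = \left(- \frac{1}{80}\right) \left(-9\right) \left(-17\right) \left(-11\right) \left(-45\right) = \left(- \frac{153}{80}\right) \left(-11\right) \left(-45\right) = \frac{1683}{80} \left(-45\right) = - \frac{15147}{16}$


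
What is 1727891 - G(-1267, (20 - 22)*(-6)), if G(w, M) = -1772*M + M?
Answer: 1749143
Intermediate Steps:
G(w, M) = -1771*M
1727891 - G(-1267, (20 - 22)*(-6)) = 1727891 - (-1771)*(20 - 22)*(-6) = 1727891 - (-1771)*(-2*(-6)) = 1727891 - (-1771)*12 = 1727891 - 1*(-21252) = 1727891 + 21252 = 1749143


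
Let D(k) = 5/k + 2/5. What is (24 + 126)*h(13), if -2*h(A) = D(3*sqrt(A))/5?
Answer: -6 - 25*sqrt(13)/13 ≈ -12.934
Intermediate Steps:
D(k) = 2/5 + 5/k (D(k) = 5/k + 2*(1/5) = 5/k + 2/5 = 2/5 + 5/k)
h(A) = -1/25 - 1/(6*sqrt(A)) (h(A) = -(2/5 + 5/((3*sqrt(A))))/(2*5) = -(2/5 + 5*(1/(3*sqrt(A))))/(2*5) = -(2/5 + 5/(3*sqrt(A)))/(2*5) = -(2/25 + 1/(3*sqrt(A)))/2 = -1/25 - 1/(6*sqrt(A)))
(24 + 126)*h(13) = (24 + 126)*(-1/25 - sqrt(13)/78) = 150*(-1/25 - sqrt(13)/78) = -6 - 25*sqrt(13)/13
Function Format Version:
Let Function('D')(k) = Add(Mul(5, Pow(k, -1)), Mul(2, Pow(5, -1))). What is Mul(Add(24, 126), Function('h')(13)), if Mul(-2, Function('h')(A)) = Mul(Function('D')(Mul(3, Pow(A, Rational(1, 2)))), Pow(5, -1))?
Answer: Add(-6, Mul(Rational(-25, 13), Pow(13, Rational(1, 2)))) ≈ -12.934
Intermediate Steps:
Function('D')(k) = Add(Rational(2, 5), Mul(5, Pow(k, -1))) (Function('D')(k) = Add(Mul(5, Pow(k, -1)), Mul(2, Rational(1, 5))) = Add(Mul(5, Pow(k, -1)), Rational(2, 5)) = Add(Rational(2, 5), Mul(5, Pow(k, -1))))
Function('h')(A) = Add(Rational(-1, 25), Mul(Rational(-1, 6), Pow(A, Rational(-1, 2)))) (Function('h')(A) = Mul(Rational(-1, 2), Mul(Add(Rational(2, 5), Mul(5, Pow(Mul(3, Pow(A, Rational(1, 2))), -1))), Pow(5, -1))) = Mul(Rational(-1, 2), Mul(Add(Rational(2, 5), Mul(5, Mul(Rational(1, 3), Pow(A, Rational(-1, 2))))), Rational(1, 5))) = Mul(Rational(-1, 2), Mul(Add(Rational(2, 5), Mul(Rational(5, 3), Pow(A, Rational(-1, 2)))), Rational(1, 5))) = Mul(Rational(-1, 2), Add(Rational(2, 25), Mul(Rational(1, 3), Pow(A, Rational(-1, 2))))) = Add(Rational(-1, 25), Mul(Rational(-1, 6), Pow(A, Rational(-1, 2)))))
Mul(Add(24, 126), Function('h')(13)) = Mul(Add(24, 126), Add(Rational(-1, 25), Mul(Rational(-1, 6), Pow(13, Rational(-1, 2))))) = Mul(150, Add(Rational(-1, 25), Mul(Rational(-1, 6), Mul(Rational(1, 13), Pow(13, Rational(1, 2)))))) = Mul(150, Add(Rational(-1, 25), Mul(Rational(-1, 78), Pow(13, Rational(1, 2))))) = Add(-6, Mul(Rational(-25, 13), Pow(13, Rational(1, 2))))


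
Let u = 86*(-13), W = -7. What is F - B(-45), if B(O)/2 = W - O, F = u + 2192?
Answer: 998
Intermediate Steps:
u = -1118
F = 1074 (F = -1118 + 2192 = 1074)
B(O) = -14 - 2*O (B(O) = 2*(-7 - O) = -14 - 2*O)
F - B(-45) = 1074 - (-14 - 2*(-45)) = 1074 - (-14 + 90) = 1074 - 1*76 = 1074 - 76 = 998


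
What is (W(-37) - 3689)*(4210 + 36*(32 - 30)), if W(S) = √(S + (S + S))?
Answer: -15796298 + 4282*I*√111 ≈ -1.5796e+7 + 45114.0*I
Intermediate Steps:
W(S) = √3*√S (W(S) = √(S + 2*S) = √(3*S) = √3*√S)
(W(-37) - 3689)*(4210 + 36*(32 - 30)) = (√3*√(-37) - 3689)*(4210 + 36*(32 - 30)) = (√3*(I*√37) - 3689)*(4210 + 36*2) = (I*√111 - 3689)*(4210 + 72) = (-3689 + I*√111)*4282 = -15796298 + 4282*I*√111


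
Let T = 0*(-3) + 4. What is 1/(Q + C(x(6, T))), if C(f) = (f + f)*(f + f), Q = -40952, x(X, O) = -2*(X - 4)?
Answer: -1/40888 ≈ -2.4457e-5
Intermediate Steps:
T = 4 (T = 0 + 4 = 4)
x(X, O) = 8 - 2*X (x(X, O) = -2*(-4 + X) = 8 - 2*X)
C(f) = 4*f² (C(f) = (2*f)*(2*f) = 4*f²)
1/(Q + C(x(6, T))) = 1/(-40952 + 4*(8 - 2*6)²) = 1/(-40952 + 4*(8 - 12)²) = 1/(-40952 + 4*(-4)²) = 1/(-40952 + 4*16) = 1/(-40952 + 64) = 1/(-40888) = -1/40888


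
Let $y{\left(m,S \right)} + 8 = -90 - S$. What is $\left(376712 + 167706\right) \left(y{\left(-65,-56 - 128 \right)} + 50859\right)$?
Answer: $27735375010$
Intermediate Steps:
$y{\left(m,S \right)} = -98 - S$ ($y{\left(m,S \right)} = -8 - \left(90 + S\right) = -98 - S$)
$\left(376712 + 167706\right) \left(y{\left(-65,-56 - 128 \right)} + 50859\right) = \left(376712 + 167706\right) \left(\left(-98 - \left(-56 - 128\right)\right) + 50859\right) = 544418 \left(\left(-98 - -184\right) + 50859\right) = 544418 \left(\left(-98 + 184\right) + 50859\right) = 544418 \left(86 + 50859\right) = 544418 \cdot 50945 = 27735375010$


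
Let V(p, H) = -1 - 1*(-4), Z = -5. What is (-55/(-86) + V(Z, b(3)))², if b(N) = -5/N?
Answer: 97969/7396 ≈ 13.246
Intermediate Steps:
V(p, H) = 3 (V(p, H) = -1 + 4 = 3)
(-55/(-86) + V(Z, b(3)))² = (-55/(-86) + 3)² = (-55*(-1/86) + 3)² = (55/86 + 3)² = (313/86)² = 97969/7396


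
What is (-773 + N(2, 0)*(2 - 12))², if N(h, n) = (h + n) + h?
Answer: 660969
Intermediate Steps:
N(h, n) = n + 2*h
(-773 + N(2, 0)*(2 - 12))² = (-773 + (0 + 2*2)*(2 - 12))² = (-773 + (0 + 4)*(-10))² = (-773 + 4*(-10))² = (-773 - 40)² = (-813)² = 660969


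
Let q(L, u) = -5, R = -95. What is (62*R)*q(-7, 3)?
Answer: 29450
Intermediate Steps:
(62*R)*q(-7, 3) = (62*(-95))*(-5) = -5890*(-5) = 29450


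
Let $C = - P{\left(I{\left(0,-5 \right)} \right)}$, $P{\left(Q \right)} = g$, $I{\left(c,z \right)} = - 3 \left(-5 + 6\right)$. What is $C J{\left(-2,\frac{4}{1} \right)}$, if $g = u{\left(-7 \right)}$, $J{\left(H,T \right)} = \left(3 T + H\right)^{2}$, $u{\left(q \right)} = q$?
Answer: $700$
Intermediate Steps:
$I{\left(c,z \right)} = -3$ ($I{\left(c,z \right)} = \left(-3\right) 1 = -3$)
$J{\left(H,T \right)} = \left(H + 3 T\right)^{2}$
$g = -7$
$P{\left(Q \right)} = -7$
$C = 7$ ($C = \left(-1\right) \left(-7\right) = 7$)
$C J{\left(-2,\frac{4}{1} \right)} = 7 \left(-2 + 3 \cdot \frac{4}{1}\right)^{2} = 7 \left(-2 + 3 \cdot 4 \cdot 1\right)^{2} = 7 \left(-2 + 3 \cdot 4\right)^{2} = 7 \left(-2 + 12\right)^{2} = 7 \cdot 10^{2} = 7 \cdot 100 = 700$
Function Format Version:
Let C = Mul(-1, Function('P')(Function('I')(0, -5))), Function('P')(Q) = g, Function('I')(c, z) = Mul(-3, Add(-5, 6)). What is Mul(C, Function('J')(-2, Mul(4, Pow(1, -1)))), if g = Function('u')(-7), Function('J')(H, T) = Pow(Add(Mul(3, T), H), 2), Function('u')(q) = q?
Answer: 700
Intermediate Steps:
Function('I')(c, z) = -3 (Function('I')(c, z) = Mul(-3, 1) = -3)
Function('J')(H, T) = Pow(Add(H, Mul(3, T)), 2)
g = -7
Function('P')(Q) = -7
C = 7 (C = Mul(-1, -7) = 7)
Mul(C, Function('J')(-2, Mul(4, Pow(1, -1)))) = Mul(7, Pow(Add(-2, Mul(3, Mul(4, Pow(1, -1)))), 2)) = Mul(7, Pow(Add(-2, Mul(3, Mul(4, 1))), 2)) = Mul(7, Pow(Add(-2, Mul(3, 4)), 2)) = Mul(7, Pow(Add(-2, 12), 2)) = Mul(7, Pow(10, 2)) = Mul(7, 100) = 700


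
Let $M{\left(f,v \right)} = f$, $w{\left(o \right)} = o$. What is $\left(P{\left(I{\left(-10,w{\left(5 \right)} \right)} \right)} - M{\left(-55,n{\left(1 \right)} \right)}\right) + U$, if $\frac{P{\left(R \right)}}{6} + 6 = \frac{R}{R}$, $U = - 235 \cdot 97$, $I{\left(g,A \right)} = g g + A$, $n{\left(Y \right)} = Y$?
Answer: $-22770$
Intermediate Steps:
$I{\left(g,A \right)} = A + g^{2}$ ($I{\left(g,A \right)} = g^{2} + A = A + g^{2}$)
$U = -22795$ ($U = \left(-1\right) 22795 = -22795$)
$P{\left(R \right)} = -30$ ($P{\left(R \right)} = -36 + 6 \frac{R}{R} = -36 + 6 \cdot 1 = -36 + 6 = -30$)
$\left(P{\left(I{\left(-10,w{\left(5 \right)} \right)} \right)} - M{\left(-55,n{\left(1 \right)} \right)}\right) + U = \left(-30 - -55\right) - 22795 = \left(-30 + 55\right) - 22795 = 25 - 22795 = -22770$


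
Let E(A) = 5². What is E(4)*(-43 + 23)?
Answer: -500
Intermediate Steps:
E(A) = 25
E(4)*(-43 + 23) = 25*(-43 + 23) = 25*(-20) = -500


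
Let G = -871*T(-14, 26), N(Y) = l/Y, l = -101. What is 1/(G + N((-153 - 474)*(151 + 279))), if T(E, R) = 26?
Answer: -269610/6105587959 ≈ -4.4158e-5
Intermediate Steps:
N(Y) = -101/Y
G = -22646 (G = -871*26 = -22646)
1/(G + N((-153 - 474)*(151 + 279))) = 1/(-22646 - 101*1/((-153 - 474)*(151 + 279))) = 1/(-22646 - 101/((-627*430))) = 1/(-22646 - 101/(-269610)) = 1/(-22646 - 101*(-1/269610)) = 1/(-22646 + 101/269610) = 1/(-6105587959/269610) = -269610/6105587959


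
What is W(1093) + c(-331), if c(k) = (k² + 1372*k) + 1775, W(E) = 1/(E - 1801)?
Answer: -242699569/708 ≈ -3.4280e+5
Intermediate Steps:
W(E) = 1/(-1801 + E)
c(k) = 1775 + k² + 1372*k
W(1093) + c(-331) = 1/(-1801 + 1093) + (1775 + (-331)² + 1372*(-331)) = 1/(-708) + (1775 + 109561 - 454132) = -1/708 - 342796 = -242699569/708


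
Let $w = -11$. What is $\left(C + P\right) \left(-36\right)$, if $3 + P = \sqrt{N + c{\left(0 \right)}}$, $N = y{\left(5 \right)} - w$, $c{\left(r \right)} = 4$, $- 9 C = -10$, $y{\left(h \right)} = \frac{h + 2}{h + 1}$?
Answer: $68 - 6 \sqrt{582} \approx -76.748$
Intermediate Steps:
$y{\left(h \right)} = \frac{2 + h}{1 + h}$
$C = \frac{10}{9}$ ($C = \left(- \frac{1}{9}\right) \left(-10\right) = \frac{10}{9} \approx 1.1111$)
$N = \frac{73}{6}$ ($N = \frac{2 + 5}{1 + 5} - -11 = \frac{1}{6} \cdot 7 + 11 = \frac{7}{6} + 11 = \frac{73}{6} \approx 12.167$)
$P = -3 + \frac{\sqrt{582}}{6}$ ($P = -3 + \sqrt{\frac{73}{6} + 4} = -3 + \sqrt{\frac{97}{6}} = -3 + \frac{\sqrt{582}}{6} \approx 1.0208$)
$\left(C + P\right) \left(-36\right) = \left(\frac{10}{9} - \left(3 - \frac{\sqrt{582}}{6}\right)\right) \left(-36\right) = \left(- \frac{17}{9} + \frac{\sqrt{582}}{6}\right) \left(-36\right) = 68 - 6 \sqrt{582}$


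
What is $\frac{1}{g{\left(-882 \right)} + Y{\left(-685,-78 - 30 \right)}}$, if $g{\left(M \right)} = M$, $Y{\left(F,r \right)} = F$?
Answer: $- \frac{1}{1567} \approx -0.00063816$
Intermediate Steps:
$\frac{1}{g{\left(-882 \right)} + Y{\left(-685,-78 - 30 \right)}} = \frac{1}{-882 - 685} = \frac{1}{-1567} = - \frac{1}{1567}$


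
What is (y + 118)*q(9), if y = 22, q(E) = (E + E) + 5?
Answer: 3220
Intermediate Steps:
q(E) = 5 + 2*E (q(E) = 2*E + 5 = 5 + 2*E)
(y + 118)*q(9) = (22 + 118)*(5 + 2*9) = 140*(5 + 18) = 140*23 = 3220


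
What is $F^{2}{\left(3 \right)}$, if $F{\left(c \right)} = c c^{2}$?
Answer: $729$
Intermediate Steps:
$F{\left(c \right)} = c^{3}$
$F^{2}{\left(3 \right)} = \left(3^{3}\right)^{2} = 27^{2} = 729$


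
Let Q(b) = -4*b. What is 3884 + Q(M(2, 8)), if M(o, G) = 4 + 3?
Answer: 3856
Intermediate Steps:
M(o, G) = 7
3884 + Q(M(2, 8)) = 3884 - 4*7 = 3884 - 28 = 3856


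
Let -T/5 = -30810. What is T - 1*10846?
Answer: 143204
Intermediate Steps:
T = 154050 (T = -5*(-30810) = 154050)
T - 1*10846 = 154050 - 1*10846 = 154050 - 10846 = 143204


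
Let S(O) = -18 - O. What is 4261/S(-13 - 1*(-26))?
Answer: -4261/31 ≈ -137.45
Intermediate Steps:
4261/S(-13 - 1*(-26)) = 4261/(-18 - (-13 - 1*(-26))) = 4261/(-18 - (-13 + 26)) = 4261/(-18 - 1*13) = 4261/(-18 - 13) = 4261/(-31) = 4261*(-1/31) = -4261/31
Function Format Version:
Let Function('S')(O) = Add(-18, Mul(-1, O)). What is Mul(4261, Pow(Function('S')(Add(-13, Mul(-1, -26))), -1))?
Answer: Rational(-4261, 31) ≈ -137.45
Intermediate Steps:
Mul(4261, Pow(Function('S')(Add(-13, Mul(-1, -26))), -1)) = Mul(4261, Pow(Add(-18, Mul(-1, Add(-13, Mul(-1, -26)))), -1)) = Mul(4261, Pow(Add(-18, Mul(-1, Add(-13, 26))), -1)) = Mul(4261, Pow(Add(-18, Mul(-1, 13)), -1)) = Mul(4261, Pow(Add(-18, -13), -1)) = Mul(4261, Pow(-31, -1)) = Mul(4261, Rational(-1, 31)) = Rational(-4261, 31)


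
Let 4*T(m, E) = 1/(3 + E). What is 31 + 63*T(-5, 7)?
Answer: 1303/40 ≈ 32.575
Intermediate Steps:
T(m, E) = 1/(4*(3 + E))
31 + 63*T(-5, 7) = 31 + 63*(1/(4*(3 + 7))) = 31 + 63*((¼)/10) = 31 + 63*((¼)*(⅒)) = 31 + 63*(1/40) = 31 + 63/40 = 1303/40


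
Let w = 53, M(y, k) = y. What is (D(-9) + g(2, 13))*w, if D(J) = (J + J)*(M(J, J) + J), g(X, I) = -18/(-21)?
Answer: 120522/7 ≈ 17217.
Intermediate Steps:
g(X, I) = 6/7 (g(X, I) = -18*(-1/21) = 6/7)
D(J) = 4*J**2 (D(J) = (J + J)*(J + J) = (2*J)*(2*J) = 4*J**2)
(D(-9) + g(2, 13))*w = (4*(-9)**2 + 6/7)*53 = (4*81 + 6/7)*53 = (324 + 6/7)*53 = (2274/7)*53 = 120522/7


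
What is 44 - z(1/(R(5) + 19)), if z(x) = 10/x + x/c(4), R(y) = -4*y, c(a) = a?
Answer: 217/4 ≈ 54.250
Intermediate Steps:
z(x) = 10/x + x/4
44 - z(1/(R(5) + 19)) = 44 - (10/(1/(-4*5 + 19)) + 1/(4*(-4*5 + 19))) = 44 - (10/(1/(-20 + 19)) + 1/(4*(-20 + 19))) = 44 - (10/(1/(-1)) + (¼)/(-1)) = 44 - (10/(-1) + (¼)*(-1)) = 44 - (10*(-1) - ¼) = 44 - (-10 - ¼) = 44 - 1*(-41/4) = 44 + 41/4 = 217/4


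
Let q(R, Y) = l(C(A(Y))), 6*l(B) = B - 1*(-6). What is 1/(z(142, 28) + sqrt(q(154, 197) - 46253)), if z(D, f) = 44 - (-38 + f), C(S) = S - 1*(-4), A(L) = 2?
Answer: 2/1821 - I*sqrt(571)/5463 ≈ 0.0010983 - 0.0043741*I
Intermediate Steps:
C(S) = 4 + S (C(S) = S + 4 = 4 + S)
l(B) = 1 + B/6 (l(B) = (B - 1*(-6))/6 = (B + 6)/6 = (6 + B)/6 = 1 + B/6)
q(R, Y) = 2 (q(R, Y) = 1 + (4 + 2)/6 = 1 + (1/6)*6 = 1 + 1 = 2)
z(D, f) = 82 - f (z(D, f) = 44 + (38 - f) = 82 - f)
1/(z(142, 28) + sqrt(q(154, 197) - 46253)) = 1/((82 - 1*28) + sqrt(2 - 46253)) = 1/((82 - 28) + sqrt(-46251)) = 1/(54 + 9*I*sqrt(571))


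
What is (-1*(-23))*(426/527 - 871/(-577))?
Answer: 16210837/304079 ≈ 53.311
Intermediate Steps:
(-1*(-23))*(426/527 - 871/(-577)) = 23*(426*(1/527) - 871*(-1/577)) = 23*(426/527 + 871/577) = 23*(704819/304079) = 16210837/304079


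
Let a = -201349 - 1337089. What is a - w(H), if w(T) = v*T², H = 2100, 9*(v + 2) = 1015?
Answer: -490068438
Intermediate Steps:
v = 997/9 (v = -2 + (⅑)*1015 = -2 + 1015/9 = 997/9 ≈ 110.78)
a = -1538438
w(T) = 997*T²/9
a - w(H) = -1538438 - 997*2100²/9 = -1538438 - 997*4410000/9 = -1538438 - 1*488530000 = -1538438 - 488530000 = -490068438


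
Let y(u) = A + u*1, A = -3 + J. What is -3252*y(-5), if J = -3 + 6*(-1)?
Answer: 55284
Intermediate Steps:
J = -9 (J = -3 - 6 = -9)
A = -12 (A = -3 - 9 = -12)
y(u) = -12 + u (y(u) = -12 + u*1 = -12 + u)
-3252*y(-5) = -3252*(-12 - 5) = -3252*(-17) = 55284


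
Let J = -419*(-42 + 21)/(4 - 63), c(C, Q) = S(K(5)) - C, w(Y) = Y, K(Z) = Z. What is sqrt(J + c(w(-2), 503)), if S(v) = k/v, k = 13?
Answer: I*sqrt(12578210)/295 ≈ 12.022*I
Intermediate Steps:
S(v) = 13/v
c(C, Q) = 13/5 - C
J = -8799/59 (J = -(-8799)/(-59) = -(-8799)*(-1)/59 = -419*21/59 = -8799/59 ≈ -149.14)
sqrt(J + c(w(-2), 503)) = sqrt(-8799/59 + (13/5 - 1*(-2))) = sqrt(-8799/59 + (13/5 + 2)) = sqrt(-8799/59 + 23/5) = sqrt(-42638/295) = I*sqrt(12578210)/295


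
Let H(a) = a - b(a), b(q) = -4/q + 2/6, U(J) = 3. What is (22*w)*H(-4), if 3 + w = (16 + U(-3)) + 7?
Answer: -8096/3 ≈ -2698.7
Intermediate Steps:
b(q) = 1/3 - 4/q (b(q) = -4/q + 2*(1/6) = -4/q + 1/3 = 1/3 - 4/q)
w = 23 (w = -3 + ((16 + 3) + 7) = -3 + (19 + 7) = -3 + 26 = 23)
H(a) = a - (-12 + a)/(3*a)
(22*w)*H(-4) = (22*23)*(-1/3 - 4 + 4/(-4)) = 506*(-1/3 - 4 + 4*(-1/4)) = 506*(-1/3 - 4 - 1) = 506*(-16/3) = -8096/3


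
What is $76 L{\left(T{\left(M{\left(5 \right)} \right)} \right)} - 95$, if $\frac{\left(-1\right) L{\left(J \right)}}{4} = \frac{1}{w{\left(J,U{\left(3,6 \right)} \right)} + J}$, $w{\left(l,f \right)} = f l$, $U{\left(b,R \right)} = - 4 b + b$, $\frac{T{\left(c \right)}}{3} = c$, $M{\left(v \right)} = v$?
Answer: $- \frac{1387}{15} \approx -92.467$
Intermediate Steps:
$T{\left(c \right)} = 3 c$
$U{\left(b,R \right)} = - 3 b$
$L{\left(J \right)} = \frac{1}{2 J}$ ($L{\left(J \right)} = - \frac{4}{\left(-3\right) 3 J + J} = - \frac{4}{- 9 J + J} = - \frac{4}{\left(-8\right) J} = - 4 \left(- \frac{1}{8 J}\right) = \frac{1}{2 J}$)
$76 L{\left(T{\left(M{\left(5 \right)} \right)} \right)} - 95 = 76 \frac{1}{2 \cdot 3 \cdot 5} - 95 = 76 \frac{1}{2 \cdot 15} - 95 = 76 \cdot \frac{1}{2} \cdot \frac{1}{15} - 95 = 76 \cdot \frac{1}{30} - 95 = \frac{38}{15} - 95 = - \frac{1387}{15}$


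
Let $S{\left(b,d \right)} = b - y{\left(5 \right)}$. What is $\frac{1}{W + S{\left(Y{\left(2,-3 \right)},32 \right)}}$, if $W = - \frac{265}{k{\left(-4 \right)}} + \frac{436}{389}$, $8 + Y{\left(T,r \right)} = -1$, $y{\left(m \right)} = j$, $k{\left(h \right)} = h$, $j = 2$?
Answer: $\frac{1556}{87713} \approx 0.01774$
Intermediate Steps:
$y{\left(m \right)} = 2$
$Y{\left(T,r \right)} = -9$ ($Y{\left(T,r \right)} = -8 - 1 = -9$)
$S{\left(b,d \right)} = -2 + b$ ($S{\left(b,d \right)} = b - 2 = -2 + b$)
$W = \frac{104829}{1556}$ ($W = - \frac{265}{-4} + \frac{436}{389} = \left(-265\right) \left(- \frac{1}{4}\right) + 436 \cdot \frac{1}{389} = \frac{265}{4} + \frac{436}{389} = \frac{104829}{1556} \approx 67.371$)
$\frac{1}{W + S{\left(Y{\left(2,-3 \right)},32 \right)}} = \frac{1}{\frac{104829}{1556} - 11} = \frac{1}{\frac{87713}{1556}} = \frac{1556}{87713}$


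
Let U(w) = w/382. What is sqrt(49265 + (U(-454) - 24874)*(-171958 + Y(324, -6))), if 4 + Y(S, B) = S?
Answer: 3*sqrt(17306492626067)/191 ≈ 65342.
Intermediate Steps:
Y(S, B) = -4 + S
U(w) = w/382 (U(w) = w*(1/382) = w/382)
sqrt(49265 + (U(-454) - 24874)*(-171958 + Y(324, -6))) = sqrt(49265 + ((1/382)*(-454) - 24874)*(-171958 + (-4 + 324))) = sqrt(49265 + (-227/191 - 24874)*(-171958 + 320)) = sqrt(49265 - 4751161/191*(-171638)) = sqrt(49265 + 815479771718/191) = sqrt(815489181333/191) = 3*sqrt(17306492626067)/191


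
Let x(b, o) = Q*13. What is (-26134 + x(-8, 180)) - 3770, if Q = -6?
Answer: -29982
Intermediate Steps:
x(b, o) = -78 (x(b, o) = -6*13 = -78)
(-26134 + x(-8, 180)) - 3770 = (-26134 - 78) - 3770 = -26212 - 3770 = -29982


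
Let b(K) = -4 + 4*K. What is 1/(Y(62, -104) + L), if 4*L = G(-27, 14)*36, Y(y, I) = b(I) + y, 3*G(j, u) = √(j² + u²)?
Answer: -358/119839 - 15*√37/119839 ≈ -0.0037487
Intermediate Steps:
G(j, u) = √(j² + u²)/3
Y(y, I) = -4 + y + 4*I (Y(y, I) = (-4 + 4*I) + y = -4 + y + 4*I)
L = 15*√37 (L = ((√((-27)² + 14²)/3)*36)/4 = ((√(729 + 196)/3)*36)/4 = ((√925/3)*36)/4 = (((5*√37)/3)*36)/4 = ((5*√37/3)*36)/4 = (60*√37)/4 = 15*√37 ≈ 91.241)
1/(Y(62, -104) + L) = 1/((-4 + 62 + 4*(-104)) + 15*√37) = 1/((-4 + 62 - 416) + 15*√37) = 1/(-358 + 15*√37)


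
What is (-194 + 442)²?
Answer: 61504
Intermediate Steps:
(-194 + 442)² = 248² = 61504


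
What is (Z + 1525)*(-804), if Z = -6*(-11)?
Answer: -1279164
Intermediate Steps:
Z = 66
(Z + 1525)*(-804) = (66 + 1525)*(-804) = 1591*(-804) = -1279164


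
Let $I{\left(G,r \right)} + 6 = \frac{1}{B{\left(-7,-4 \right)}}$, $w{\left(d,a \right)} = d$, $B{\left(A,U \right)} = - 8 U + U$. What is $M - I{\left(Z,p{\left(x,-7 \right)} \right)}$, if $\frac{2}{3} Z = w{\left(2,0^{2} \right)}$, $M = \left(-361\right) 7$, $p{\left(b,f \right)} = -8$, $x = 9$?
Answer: $- \frac{70589}{28} \approx -2521.0$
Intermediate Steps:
$M = -2527$
$B{\left(A,U \right)} = - 7 U$
$Z = 3$ ($Z = \frac{3}{2} \cdot 2 = 3$)
$I{\left(G,r \right)} = - \frac{167}{28}$ ($I{\left(G,r \right)} = -6 + \frac{1}{\left(-7\right) \left(-4\right)} = -6 + \frac{1}{28} = - \frac{167}{28}$)
$M - I{\left(Z,p{\left(x,-7 \right)} \right)} = -2527 - - \frac{167}{28} = -2527 + \frac{167}{28} = - \frac{70589}{28}$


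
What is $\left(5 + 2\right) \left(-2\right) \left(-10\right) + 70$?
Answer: $210$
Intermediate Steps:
$\left(5 + 2\right) \left(-2\right) \left(-10\right) + 70 = 7 \left(-2\right) \left(-10\right) + 70 = \left(-14\right) \left(-10\right) + 70 = 140 + 70 = 210$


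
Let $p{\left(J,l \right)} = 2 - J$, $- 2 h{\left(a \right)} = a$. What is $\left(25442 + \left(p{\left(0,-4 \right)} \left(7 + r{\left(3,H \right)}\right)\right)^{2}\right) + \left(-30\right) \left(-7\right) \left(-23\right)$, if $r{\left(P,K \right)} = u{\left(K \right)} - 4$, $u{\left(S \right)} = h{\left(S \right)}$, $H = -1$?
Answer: $20661$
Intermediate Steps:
$h{\left(a \right)} = - \frac{a}{2}$
$u{\left(S \right)} = - \frac{S}{2}$
$r{\left(P,K \right)} = -4 - \frac{K}{2}$ ($r{\left(P,K \right)} = - \frac{K}{2} - 4 = -4 - \frac{K}{2}$)
$\left(25442 + \left(p{\left(0,-4 \right)} \left(7 + r{\left(3,H \right)}\right)\right)^{2}\right) + \left(-30\right) \left(-7\right) \left(-23\right) = \left(25442 + \left(\left(2 - 0\right) \left(7 - \frac{7}{2}\right)\right)^{2}\right) + \left(-30\right) \left(-7\right) \left(-23\right) = \left(25442 + \left(\left(2 + 0\right) \left(7 + \left(-4 + \frac{1}{2}\right)\right)\right)^{2}\right) + 210 \left(-23\right) = \left(25442 + \left(2 \left(7 - \frac{7}{2}\right)\right)^{2}\right) - 4830 = \left(25442 + \left(2 \cdot \frac{7}{2}\right)^{2}\right) - 4830 = \left(25442 + 7^{2}\right) - 4830 = \left(25442 + 49\right) - 4830 = 25491 - 4830 = 20661$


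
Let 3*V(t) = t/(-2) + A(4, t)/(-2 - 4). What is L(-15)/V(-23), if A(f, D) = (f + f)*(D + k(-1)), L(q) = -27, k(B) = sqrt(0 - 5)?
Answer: -40986/21443 - 1296*I*sqrt(5)/21443 ≈ -1.9114 - 0.13515*I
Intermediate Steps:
k(B) = I*sqrt(5) (k(B) = sqrt(-5) = I*sqrt(5))
A(f, D) = 2*f*(D + I*sqrt(5)) (A(f, D) = (f + f)*(D + I*sqrt(5)) = (2*f)*(D + I*sqrt(5)) = 2*f*(D + I*sqrt(5)))
V(t) = -11*t/18 - 4*I*sqrt(5)/9 (V(t) = (t/(-2) + (2*4*(t + I*sqrt(5)))/(-2 - 4))/3 = (t*(-1/2) + (8*t + 8*I*sqrt(5))/(-6))/3 = (-t/2 + (8*t + 8*I*sqrt(5))*(-1/6))/3 = (-t/2 + (-4*t/3 - 4*I*sqrt(5)/3))/3 = (-11*t/6 - 4*I*sqrt(5)/3)/3 = -11*t/18 - 4*I*sqrt(5)/9)
L(-15)/V(-23) = -27/(-11/18*(-23) - 4*I*sqrt(5)/9) = -27/(253/18 - 4*I*sqrt(5)/9)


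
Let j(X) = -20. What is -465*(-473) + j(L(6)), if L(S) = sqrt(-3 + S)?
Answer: 219925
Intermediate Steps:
-465*(-473) + j(L(6)) = -465*(-473) - 20 = 219945 - 20 = 219925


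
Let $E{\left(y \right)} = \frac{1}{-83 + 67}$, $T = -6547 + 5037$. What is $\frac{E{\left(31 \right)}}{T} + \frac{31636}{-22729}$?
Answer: $- \frac{764303031}{549132640} \approx -1.3918$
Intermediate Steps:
$T = -1510$
$E{\left(y \right)} = - \frac{1}{16}$ ($E{\left(y \right)} = \frac{1}{-16} = - \frac{1}{16}$)
$\frac{E{\left(31 \right)}}{T} + \frac{31636}{-22729} = - \frac{1}{16 \left(-1510\right)} + \frac{31636}{-22729} = \left(- \frac{1}{16}\right) \left(- \frac{1}{1510}\right) + 31636 \left(- \frac{1}{22729}\right) = \frac{1}{24160} - \frac{31636}{22729} = - \frac{764303031}{549132640}$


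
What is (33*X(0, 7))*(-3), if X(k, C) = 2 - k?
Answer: -198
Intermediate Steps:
(33*X(0, 7))*(-3) = (33*(2 - 1*0))*(-3) = (33*(2 + 0))*(-3) = (33*2)*(-3) = 66*(-3) = -198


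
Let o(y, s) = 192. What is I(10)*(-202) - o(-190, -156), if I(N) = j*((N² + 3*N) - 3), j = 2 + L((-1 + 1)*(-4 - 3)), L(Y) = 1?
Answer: -77154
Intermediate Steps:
j = 3 (j = 2 + 1 = 3)
I(N) = -9 + 3*N² + 9*N (I(N) = 3*((N² + 3*N) - 3) = 3*(-3 + N² + 3*N) = -9 + 3*N² + 9*N)
I(10)*(-202) - o(-190, -156) = (-9 + 3*10² + 9*10)*(-202) - 1*192 = (-9 + 3*100 + 90)*(-202) - 192 = (-9 + 300 + 90)*(-202) - 192 = 381*(-202) - 192 = -76962 - 192 = -77154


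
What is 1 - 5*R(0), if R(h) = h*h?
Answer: 1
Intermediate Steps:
R(h) = h²
1 - 5*R(0) = 1 - 5*0² = 1 - 5*0 = 1 + 0 = 1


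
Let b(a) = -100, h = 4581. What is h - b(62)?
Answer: 4681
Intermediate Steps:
h - b(62) = 4581 - 1*(-100) = 4581 + 100 = 4681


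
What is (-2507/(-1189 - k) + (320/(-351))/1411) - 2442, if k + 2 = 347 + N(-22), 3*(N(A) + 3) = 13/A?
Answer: -122110160119924/50037704613 ≈ -2440.4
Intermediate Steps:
N(A) = -3 + 13/(3*A) (N(A) = -3 + (13/A)/3 = -3 + 13/(3*A))
k = 22559/66 (k = -2 + (347 + (-3 + (13/3)/(-22))) = -2 + (347 + (-3 + (13/3)*(-1/22))) = -2 + (347 + (-3 - 13/66)) = -2 + (347 - 211/66) = -2 + 22691/66 = 22559/66 ≈ 341.80)
(-2507/(-1189 - k) + (320/(-351))/1411) - 2442 = (-2507/(-1189 - 1*22559/66) + (320/(-351))/1411) - 2442 = (-2507/(-1189 - 22559/66) + (320*(-1/351))*(1/1411)) - 2442 = (-2507/(-101033/66) - 320/351*1/1411) - 2442 = (-2507*(-66/101033) - 320/495261) - 2442 = (165462/101033 - 320/495261) - 2442 = 81914545022/50037704613 - 2442 = -122110160119924/50037704613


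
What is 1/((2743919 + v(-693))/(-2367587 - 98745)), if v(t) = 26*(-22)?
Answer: -2466332/2743347 ≈ -0.89902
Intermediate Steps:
v(t) = -572
1/((2743919 + v(-693))/(-2367587 - 98745)) = 1/((2743919 - 572)/(-2367587 - 98745)) = 1/(2743347/(-2466332)) = 1/(2743347*(-1/2466332)) = 1/(-2743347/2466332) = -2466332/2743347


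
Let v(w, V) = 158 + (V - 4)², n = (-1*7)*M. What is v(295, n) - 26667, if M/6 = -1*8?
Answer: 83715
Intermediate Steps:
M = -48 (M = 6*(-1*8) = 6*(-8) = -48)
n = 336 (n = -1*7*(-48) = -7*(-48) = 336)
v(w, V) = 158 + (-4 + V)²
v(295, n) - 26667 = (158 + (-4 + 336)²) - 26667 = (158 + 332²) - 26667 = (158 + 110224) - 26667 = 110382 - 26667 = 83715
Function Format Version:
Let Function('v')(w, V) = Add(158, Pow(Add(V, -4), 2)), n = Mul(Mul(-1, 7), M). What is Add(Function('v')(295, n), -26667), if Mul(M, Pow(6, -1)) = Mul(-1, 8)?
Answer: 83715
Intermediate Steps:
M = -48 (M = Mul(6, Mul(-1, 8)) = Mul(6, -8) = -48)
n = 336 (n = Mul(Mul(-1, 7), -48) = Mul(-7, -48) = 336)
Function('v')(w, V) = Add(158, Pow(Add(-4, V), 2))
Add(Function('v')(295, n), -26667) = Add(Add(158, Pow(Add(-4, 336), 2)), -26667) = Add(Add(158, Pow(332, 2)), -26667) = Add(Add(158, 110224), -26667) = Add(110382, -26667) = 83715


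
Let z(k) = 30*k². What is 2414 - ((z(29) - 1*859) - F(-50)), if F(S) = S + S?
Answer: -22057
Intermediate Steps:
F(S) = 2*S
2414 - ((z(29) - 1*859) - F(-50)) = 2414 - ((30*29² - 1*859) - 2*(-50)) = 2414 - ((30*841 - 859) - 1*(-100)) = 2414 - ((25230 - 859) + 100) = 2414 - (24371 + 100) = 2414 - 1*24471 = 2414 - 24471 = -22057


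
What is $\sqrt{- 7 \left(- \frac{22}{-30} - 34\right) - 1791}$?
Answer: $\frac{2 i \sqrt{87645}}{15} \approx 39.473 i$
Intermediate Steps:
$\sqrt{- 7 \left(- \frac{22}{-30} - 34\right) - 1791} = \sqrt{- 7 \left(\left(-22\right) \left(- \frac{1}{30}\right) - 34\right) - 1791} = \sqrt{- 7 \left(\frac{11}{15} - 34\right) - 1791} = \sqrt{\left(-7\right) \left(- \frac{499}{15}\right) - 1791} = \sqrt{\frac{3493}{15} - 1791} = \sqrt{- \frac{23372}{15}} = \frac{2 i \sqrt{87645}}{15}$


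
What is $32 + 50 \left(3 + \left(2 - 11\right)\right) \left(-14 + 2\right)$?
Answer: $3632$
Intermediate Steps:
$32 + 50 \left(3 + \left(2 - 11\right)\right) \left(-14 + 2\right) = 32 + 50 \left(3 + \left(2 - 11\right)\right) \left(-12\right) = 32 + 50 \left(3 - 9\right) \left(-12\right) = 32 + 50 \left(\left(-6\right) \left(-12\right)\right) = 32 + 50 \cdot 72 = 32 + 3600 = 3632$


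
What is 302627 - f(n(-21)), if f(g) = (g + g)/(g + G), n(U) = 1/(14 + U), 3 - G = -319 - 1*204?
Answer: 1113969989/3681 ≈ 3.0263e+5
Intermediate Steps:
G = 526 (G = 3 - (-319 - 1*204) = 3 - (-319 - 204) = 3 - 1*(-523) = 3 + 523 = 526)
f(g) = 2*g/(526 + g) (f(g) = (g + g)/(g + 526) = (2*g)/(526 + g) = 2*g/(526 + g))
302627 - f(n(-21)) = 302627 - 2/((14 - 21)*(526 + 1/(14 - 21))) = 302627 - 2/((-7)*(526 + 1/(-7))) = 302627 - 2*(-1)/(7*(526 - ⅐)) = 302627 - 2*(-1)/(7*3681/7) = 302627 - 2*(-1)*7/(7*3681) = 302627 - 1*(-2/3681) = 302627 + 2/3681 = 1113969989/3681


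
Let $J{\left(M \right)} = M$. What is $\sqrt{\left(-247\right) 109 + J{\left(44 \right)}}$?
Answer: $i \sqrt{26879} \approx 163.95 i$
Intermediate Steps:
$\sqrt{\left(-247\right) 109 + J{\left(44 \right)}} = \sqrt{\left(-247\right) 109 + 44} = \sqrt{-26923 + 44} = \sqrt{-26879} = i \sqrt{26879}$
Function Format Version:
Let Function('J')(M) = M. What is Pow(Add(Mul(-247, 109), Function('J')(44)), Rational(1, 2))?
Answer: Mul(I, Pow(26879, Rational(1, 2))) ≈ Mul(163.95, I)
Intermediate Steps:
Pow(Add(Mul(-247, 109), Function('J')(44)), Rational(1, 2)) = Pow(Add(Mul(-247, 109), 44), Rational(1, 2)) = Pow(Add(-26923, 44), Rational(1, 2)) = Pow(-26879, Rational(1, 2)) = Mul(I, Pow(26879, Rational(1, 2)))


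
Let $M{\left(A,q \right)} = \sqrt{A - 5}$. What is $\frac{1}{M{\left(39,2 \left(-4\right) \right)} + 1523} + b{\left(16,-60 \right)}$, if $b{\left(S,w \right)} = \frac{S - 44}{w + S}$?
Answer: $\frac{16253218}{25514445} - \frac{\sqrt{34}}{2319495} \approx 0.63702$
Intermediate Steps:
$b{\left(S,w \right)} = \frac{-44 + S}{S + w}$
$M{\left(A,q \right)} = \sqrt{-5 + A}$
$\frac{1}{M{\left(39,2 \left(-4\right) \right)} + 1523} + b{\left(16,-60 \right)} = \frac{1}{\sqrt{-5 + 39} + 1523} + \frac{-44 + 16}{16 - 60} = \frac{1}{\sqrt{34} + 1523} + \frac{1}{-44} \left(-28\right) = \frac{1}{1523 + \sqrt{34}} - - \frac{7}{11} = \frac{1}{1523 + \sqrt{34}} + \frac{7}{11} = \frac{7}{11} + \frac{1}{1523 + \sqrt{34}}$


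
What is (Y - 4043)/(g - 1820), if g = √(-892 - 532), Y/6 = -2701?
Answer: 9213295/828456 + 20249*I*√89/828456 ≈ 11.121 + 0.23058*I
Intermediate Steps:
Y = -16206 (Y = 6*(-2701) = -16206)
g = 4*I*√89 (g = √(-1424) = 4*I*√89 ≈ 37.736*I)
(Y - 4043)/(g - 1820) = (-16206 - 4043)/(4*I*√89 - 1820) = -20249/(-1820 + 4*I*√89)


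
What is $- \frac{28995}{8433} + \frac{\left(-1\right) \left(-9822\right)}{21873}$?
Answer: $- \frac{61264301}{20495001} \approx -2.9892$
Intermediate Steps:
$- \frac{28995}{8433} + \frac{\left(-1\right) \left(-9822\right)}{21873} = \left(-28995\right) \frac{1}{8433} + 9822 \cdot \frac{1}{21873} = - \frac{9665}{2811} + \frac{3274}{7291} = - \frac{61264301}{20495001}$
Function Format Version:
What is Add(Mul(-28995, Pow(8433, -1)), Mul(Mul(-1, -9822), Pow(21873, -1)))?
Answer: Rational(-61264301, 20495001) ≈ -2.9892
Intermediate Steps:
Add(Mul(-28995, Pow(8433, -1)), Mul(Mul(-1, -9822), Pow(21873, -1))) = Add(Mul(-28995, Rational(1, 8433)), Mul(9822, Rational(1, 21873))) = Add(Rational(-9665, 2811), Rational(3274, 7291)) = Rational(-61264301, 20495001)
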